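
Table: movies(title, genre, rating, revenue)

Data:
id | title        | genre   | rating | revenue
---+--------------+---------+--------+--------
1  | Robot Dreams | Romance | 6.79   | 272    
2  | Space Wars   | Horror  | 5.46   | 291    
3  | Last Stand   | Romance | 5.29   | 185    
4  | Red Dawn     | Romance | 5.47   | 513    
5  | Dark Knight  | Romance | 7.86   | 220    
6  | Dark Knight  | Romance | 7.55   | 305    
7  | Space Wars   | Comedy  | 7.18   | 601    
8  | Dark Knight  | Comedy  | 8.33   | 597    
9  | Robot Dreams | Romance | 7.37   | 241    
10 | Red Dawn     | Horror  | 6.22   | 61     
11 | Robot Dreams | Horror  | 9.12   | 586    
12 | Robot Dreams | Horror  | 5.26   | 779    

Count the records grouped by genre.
SELECT genre, COUNT(*) as count
FROM movies
GROUP BY genre

Result:
  Comedy: 2
  Horror: 4
  Romance: 6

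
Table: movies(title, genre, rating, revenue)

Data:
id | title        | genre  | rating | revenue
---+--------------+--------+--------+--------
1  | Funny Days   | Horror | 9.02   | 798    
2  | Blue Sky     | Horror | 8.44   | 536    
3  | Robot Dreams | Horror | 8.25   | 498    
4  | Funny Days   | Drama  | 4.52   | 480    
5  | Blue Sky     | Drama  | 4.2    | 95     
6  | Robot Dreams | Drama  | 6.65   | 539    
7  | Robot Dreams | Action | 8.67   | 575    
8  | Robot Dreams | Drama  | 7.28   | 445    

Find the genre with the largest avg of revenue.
SELECT genre, AVG(revenue) as val
FROM movies
GROUP BY genre
ORDER BY val DESC
LIMIT 1

Result: Horror with avg(revenue) = 610.67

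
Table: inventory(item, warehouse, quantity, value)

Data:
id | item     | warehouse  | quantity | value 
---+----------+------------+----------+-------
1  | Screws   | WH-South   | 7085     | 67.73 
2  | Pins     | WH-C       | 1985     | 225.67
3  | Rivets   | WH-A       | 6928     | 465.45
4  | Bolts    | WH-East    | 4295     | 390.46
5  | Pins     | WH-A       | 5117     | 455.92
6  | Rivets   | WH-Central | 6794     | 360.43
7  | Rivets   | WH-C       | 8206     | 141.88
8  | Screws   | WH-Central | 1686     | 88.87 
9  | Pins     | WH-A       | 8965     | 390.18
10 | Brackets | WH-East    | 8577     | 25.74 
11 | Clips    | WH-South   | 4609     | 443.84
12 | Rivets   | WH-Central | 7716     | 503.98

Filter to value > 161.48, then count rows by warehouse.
SELECT warehouse, COUNT(*)
FROM inventory
WHERE value > 161.48
GROUP BY warehouse

Note: WHERE filters rows before grouping.

Result:
  WH-A: 3
  WH-C: 1
  WH-Central: 2
  WH-East: 1
  WH-South: 1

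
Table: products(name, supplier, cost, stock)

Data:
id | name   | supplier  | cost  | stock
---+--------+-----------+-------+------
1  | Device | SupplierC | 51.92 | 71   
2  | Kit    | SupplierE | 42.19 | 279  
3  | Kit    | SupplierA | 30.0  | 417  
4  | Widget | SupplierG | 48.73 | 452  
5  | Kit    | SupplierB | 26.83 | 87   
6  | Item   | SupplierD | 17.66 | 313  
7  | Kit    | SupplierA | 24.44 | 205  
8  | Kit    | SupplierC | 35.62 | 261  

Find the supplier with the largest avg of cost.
SELECT supplier, AVG(cost) as val
FROM products
GROUP BY supplier
ORDER BY val DESC
LIMIT 1

Result: SupplierG with avg(cost) = 48.73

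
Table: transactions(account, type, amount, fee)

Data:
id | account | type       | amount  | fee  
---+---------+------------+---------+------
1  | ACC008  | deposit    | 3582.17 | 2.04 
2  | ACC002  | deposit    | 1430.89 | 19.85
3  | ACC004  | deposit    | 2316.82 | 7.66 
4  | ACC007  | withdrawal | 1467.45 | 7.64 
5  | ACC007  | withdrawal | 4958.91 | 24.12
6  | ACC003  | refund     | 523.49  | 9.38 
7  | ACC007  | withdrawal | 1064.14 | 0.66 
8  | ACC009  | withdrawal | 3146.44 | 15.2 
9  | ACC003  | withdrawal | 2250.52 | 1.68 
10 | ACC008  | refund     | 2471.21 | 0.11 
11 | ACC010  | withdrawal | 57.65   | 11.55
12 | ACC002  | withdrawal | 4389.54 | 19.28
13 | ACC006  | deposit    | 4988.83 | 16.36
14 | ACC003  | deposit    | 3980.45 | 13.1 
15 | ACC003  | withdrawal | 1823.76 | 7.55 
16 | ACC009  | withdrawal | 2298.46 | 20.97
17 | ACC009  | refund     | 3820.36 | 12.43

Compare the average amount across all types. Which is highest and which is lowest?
SELECT type, AVG(amount)
FROM transactions
GROUP BY type
ORDER BY AVG(amount)

All groups:
  refund: 2271.69
  withdrawal: 2384.10
  deposit: 3259.83

Highest: deposit (3259.83)
Lowest: refund (2271.69)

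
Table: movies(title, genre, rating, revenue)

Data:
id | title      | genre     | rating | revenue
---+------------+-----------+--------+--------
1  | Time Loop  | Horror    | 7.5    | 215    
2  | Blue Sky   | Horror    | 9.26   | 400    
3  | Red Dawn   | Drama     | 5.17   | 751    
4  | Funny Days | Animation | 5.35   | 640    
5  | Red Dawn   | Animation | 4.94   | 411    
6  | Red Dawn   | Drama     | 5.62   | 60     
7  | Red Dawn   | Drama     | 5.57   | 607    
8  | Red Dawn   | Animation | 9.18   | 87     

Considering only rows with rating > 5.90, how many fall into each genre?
SELECT genre, COUNT(*)
FROM movies
WHERE rating > 5.90
GROUP BY genre

Note: WHERE filters rows before grouping.

Result:
  Animation: 1
  Horror: 2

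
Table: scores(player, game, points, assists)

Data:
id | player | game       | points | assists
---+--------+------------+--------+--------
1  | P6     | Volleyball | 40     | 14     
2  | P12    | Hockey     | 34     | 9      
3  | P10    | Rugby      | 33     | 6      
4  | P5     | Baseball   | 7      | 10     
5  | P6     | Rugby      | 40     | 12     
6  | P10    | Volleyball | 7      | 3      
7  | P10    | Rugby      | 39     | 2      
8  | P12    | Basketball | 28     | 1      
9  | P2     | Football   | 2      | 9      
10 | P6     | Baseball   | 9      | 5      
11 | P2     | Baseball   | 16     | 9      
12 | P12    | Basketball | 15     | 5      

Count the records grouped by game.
SELECT game, COUNT(*) as count
FROM scores
GROUP BY game

Result:
  Baseball: 3
  Basketball: 2
  Football: 1
  Hockey: 1
  Rugby: 3
  Volleyball: 2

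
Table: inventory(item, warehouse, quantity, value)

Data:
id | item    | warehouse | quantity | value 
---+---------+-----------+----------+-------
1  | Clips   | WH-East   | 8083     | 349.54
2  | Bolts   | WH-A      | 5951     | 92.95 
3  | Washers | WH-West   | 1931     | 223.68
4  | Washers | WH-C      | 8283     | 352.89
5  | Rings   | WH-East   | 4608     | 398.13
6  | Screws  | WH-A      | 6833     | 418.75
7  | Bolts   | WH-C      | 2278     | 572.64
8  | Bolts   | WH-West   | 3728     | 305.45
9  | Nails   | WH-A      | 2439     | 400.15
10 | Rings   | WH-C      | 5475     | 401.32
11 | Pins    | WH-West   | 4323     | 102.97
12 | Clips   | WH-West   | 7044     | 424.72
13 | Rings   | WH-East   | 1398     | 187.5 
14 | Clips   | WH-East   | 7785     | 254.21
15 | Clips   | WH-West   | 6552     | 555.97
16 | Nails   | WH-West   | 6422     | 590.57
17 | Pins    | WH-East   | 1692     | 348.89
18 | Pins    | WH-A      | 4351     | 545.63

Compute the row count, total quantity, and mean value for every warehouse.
SELECT warehouse,
       COUNT(*) as cnt,
       SUM(quantity) as total_quantity,
       AVG(value) as avg_value
FROM inventory
GROUP BY warehouse

Result:
  WH-A: 4 records, 19574 total quantity, 364.37 avg value
  WH-C: 3 records, 16036 total quantity, 442.28 avg value
  WH-East: 5 records, 23566 total quantity, 307.65 avg value
  WH-West: 6 records, 30000 total quantity, 367.23 avg value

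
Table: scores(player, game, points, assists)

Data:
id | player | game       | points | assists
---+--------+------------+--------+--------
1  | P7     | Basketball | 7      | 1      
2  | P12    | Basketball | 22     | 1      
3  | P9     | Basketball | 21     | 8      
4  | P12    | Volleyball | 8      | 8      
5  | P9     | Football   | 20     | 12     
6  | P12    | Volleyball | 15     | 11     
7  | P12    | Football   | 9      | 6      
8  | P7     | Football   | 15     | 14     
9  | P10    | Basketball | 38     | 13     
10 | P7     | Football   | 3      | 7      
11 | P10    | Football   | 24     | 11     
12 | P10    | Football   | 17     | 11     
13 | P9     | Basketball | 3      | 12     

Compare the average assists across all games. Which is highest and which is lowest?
SELECT game, AVG(assists)
FROM scores
GROUP BY game
ORDER BY AVG(assists)

All groups:
  Basketball: 7.00
  Volleyball: 9.50
  Football: 10.17

Highest: Football (10.17)
Lowest: Basketball (7.00)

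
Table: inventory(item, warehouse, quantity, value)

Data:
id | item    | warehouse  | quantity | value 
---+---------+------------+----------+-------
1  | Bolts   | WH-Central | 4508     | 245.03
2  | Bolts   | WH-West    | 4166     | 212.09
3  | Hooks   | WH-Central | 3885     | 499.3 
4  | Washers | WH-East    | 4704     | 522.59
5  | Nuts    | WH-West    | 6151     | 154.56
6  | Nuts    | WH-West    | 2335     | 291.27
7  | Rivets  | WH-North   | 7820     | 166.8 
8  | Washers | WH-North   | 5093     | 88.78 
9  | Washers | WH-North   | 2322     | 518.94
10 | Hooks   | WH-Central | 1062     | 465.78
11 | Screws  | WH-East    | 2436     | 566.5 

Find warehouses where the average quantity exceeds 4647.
SELECT warehouse, AVG(quantity)
FROM inventory
GROUP BY warehouse
HAVING AVG(quantity) > 4647

Result:
  WH-North: avg=5078.33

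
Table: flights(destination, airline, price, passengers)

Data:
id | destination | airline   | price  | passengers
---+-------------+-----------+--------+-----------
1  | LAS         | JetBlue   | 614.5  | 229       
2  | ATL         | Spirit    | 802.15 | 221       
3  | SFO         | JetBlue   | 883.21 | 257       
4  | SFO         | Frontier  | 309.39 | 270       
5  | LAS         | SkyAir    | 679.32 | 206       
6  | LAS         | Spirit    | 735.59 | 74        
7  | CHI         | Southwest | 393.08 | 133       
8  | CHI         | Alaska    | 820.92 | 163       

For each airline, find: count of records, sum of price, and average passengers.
SELECT airline,
       COUNT(*) as cnt,
       SUM(price) as total_price,
       AVG(passengers) as avg_passengers
FROM flights
GROUP BY airline

Result:
  Alaska: 1 records, 820.92 total price, 163.00 avg passengers
  Frontier: 1 records, 309.39 total price, 270.00 avg passengers
  JetBlue: 2 records, 1497.71 total price, 243.00 avg passengers
  SkyAir: 1 records, 679.32 total price, 206.00 avg passengers
  Southwest: 1 records, 393.08 total price, 133.00 avg passengers
  Spirit: 2 records, 1537.74 total price, 147.50 avg passengers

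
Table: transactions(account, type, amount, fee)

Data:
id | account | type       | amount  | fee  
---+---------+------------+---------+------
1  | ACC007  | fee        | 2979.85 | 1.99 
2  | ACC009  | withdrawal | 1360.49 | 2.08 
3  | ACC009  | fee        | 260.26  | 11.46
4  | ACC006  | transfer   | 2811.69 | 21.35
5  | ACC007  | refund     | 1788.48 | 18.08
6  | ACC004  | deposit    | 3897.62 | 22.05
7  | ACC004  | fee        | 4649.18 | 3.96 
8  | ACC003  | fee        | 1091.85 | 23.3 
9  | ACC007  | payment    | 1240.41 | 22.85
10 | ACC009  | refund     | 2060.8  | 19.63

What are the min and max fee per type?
SELECT type, MIN(fee), MAX(fee)
FROM transactions
GROUP BY type

Result:
  deposit: min=22.05, max=22.05
  fee: min=1.99, max=23.30
  payment: min=22.85, max=22.85
  refund: min=18.08, max=19.63
  transfer: min=21.35, max=21.35
  withdrawal: min=2.08, max=2.08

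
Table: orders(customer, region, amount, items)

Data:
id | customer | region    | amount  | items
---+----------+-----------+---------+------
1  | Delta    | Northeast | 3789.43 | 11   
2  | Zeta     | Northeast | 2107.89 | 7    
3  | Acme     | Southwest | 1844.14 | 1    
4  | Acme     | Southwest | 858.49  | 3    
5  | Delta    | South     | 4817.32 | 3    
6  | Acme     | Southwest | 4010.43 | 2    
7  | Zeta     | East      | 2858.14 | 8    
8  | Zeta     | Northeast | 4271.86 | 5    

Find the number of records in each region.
SELECT region, COUNT(*) as count
FROM orders
GROUP BY region

Result:
  East: 1
  Northeast: 3
  South: 1
  Southwest: 3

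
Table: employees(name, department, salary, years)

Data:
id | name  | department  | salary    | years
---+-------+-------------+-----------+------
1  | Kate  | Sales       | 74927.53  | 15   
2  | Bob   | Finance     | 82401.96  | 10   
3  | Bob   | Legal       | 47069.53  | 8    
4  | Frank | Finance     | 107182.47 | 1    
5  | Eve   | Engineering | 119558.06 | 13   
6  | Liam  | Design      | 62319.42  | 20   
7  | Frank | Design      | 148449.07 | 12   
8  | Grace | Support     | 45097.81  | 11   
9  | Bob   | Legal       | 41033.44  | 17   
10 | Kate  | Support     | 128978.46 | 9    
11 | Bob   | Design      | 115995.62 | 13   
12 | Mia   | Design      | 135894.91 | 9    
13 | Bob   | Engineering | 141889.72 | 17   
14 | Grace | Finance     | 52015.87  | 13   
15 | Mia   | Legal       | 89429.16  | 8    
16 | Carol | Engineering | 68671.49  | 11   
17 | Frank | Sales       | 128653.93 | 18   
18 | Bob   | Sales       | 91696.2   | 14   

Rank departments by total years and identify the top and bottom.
SELECT department, SUM(years)
FROM employees
GROUP BY department
ORDER BY SUM(years)

All groups:
  Support: 20
  Finance: 24
  Legal: 33
  Engineering: 41
  Sales: 47
  Design: 54

Highest: Design (54)
Lowest: Support (20)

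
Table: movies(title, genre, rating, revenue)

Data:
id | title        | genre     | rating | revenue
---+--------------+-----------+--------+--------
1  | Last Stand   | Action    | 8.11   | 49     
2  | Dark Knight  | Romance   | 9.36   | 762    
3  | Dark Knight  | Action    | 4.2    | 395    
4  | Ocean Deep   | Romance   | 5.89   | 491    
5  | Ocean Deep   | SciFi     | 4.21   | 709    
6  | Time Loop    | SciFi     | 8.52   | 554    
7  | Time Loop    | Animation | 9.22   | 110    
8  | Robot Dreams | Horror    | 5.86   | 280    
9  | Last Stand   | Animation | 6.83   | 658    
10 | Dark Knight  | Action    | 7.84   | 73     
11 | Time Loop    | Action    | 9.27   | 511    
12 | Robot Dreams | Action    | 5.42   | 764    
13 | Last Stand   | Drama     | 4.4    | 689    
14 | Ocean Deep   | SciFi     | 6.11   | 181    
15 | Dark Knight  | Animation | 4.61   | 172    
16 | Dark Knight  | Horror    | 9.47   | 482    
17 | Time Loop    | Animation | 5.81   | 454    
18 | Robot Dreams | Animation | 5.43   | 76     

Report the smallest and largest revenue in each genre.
SELECT genre, MIN(revenue), MAX(revenue)
FROM movies
GROUP BY genre

Result:
  Action: min=49, max=764
  Animation: min=76, max=658
  Drama: min=689, max=689
  Horror: min=280, max=482
  Romance: min=491, max=762
  SciFi: min=181, max=709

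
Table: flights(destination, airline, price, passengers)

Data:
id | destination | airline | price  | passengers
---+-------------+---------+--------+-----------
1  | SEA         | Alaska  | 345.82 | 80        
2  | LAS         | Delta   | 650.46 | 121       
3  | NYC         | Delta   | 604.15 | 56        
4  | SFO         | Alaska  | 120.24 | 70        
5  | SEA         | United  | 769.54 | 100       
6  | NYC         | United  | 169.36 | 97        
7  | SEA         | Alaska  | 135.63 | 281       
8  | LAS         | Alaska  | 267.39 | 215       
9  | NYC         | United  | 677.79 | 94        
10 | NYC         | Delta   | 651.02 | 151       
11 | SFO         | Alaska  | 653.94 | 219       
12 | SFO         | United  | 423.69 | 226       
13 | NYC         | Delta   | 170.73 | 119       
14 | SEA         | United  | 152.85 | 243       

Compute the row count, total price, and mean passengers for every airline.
SELECT airline,
       COUNT(*) as cnt,
       SUM(price) as total_price,
       AVG(passengers) as avg_passengers
FROM flights
GROUP BY airline

Result:
  Alaska: 5 records, 1523.02 total price, 173.00 avg passengers
  Delta: 4 records, 2076.36 total price, 111.75 avg passengers
  United: 5 records, 2193.23 total price, 152.00 avg passengers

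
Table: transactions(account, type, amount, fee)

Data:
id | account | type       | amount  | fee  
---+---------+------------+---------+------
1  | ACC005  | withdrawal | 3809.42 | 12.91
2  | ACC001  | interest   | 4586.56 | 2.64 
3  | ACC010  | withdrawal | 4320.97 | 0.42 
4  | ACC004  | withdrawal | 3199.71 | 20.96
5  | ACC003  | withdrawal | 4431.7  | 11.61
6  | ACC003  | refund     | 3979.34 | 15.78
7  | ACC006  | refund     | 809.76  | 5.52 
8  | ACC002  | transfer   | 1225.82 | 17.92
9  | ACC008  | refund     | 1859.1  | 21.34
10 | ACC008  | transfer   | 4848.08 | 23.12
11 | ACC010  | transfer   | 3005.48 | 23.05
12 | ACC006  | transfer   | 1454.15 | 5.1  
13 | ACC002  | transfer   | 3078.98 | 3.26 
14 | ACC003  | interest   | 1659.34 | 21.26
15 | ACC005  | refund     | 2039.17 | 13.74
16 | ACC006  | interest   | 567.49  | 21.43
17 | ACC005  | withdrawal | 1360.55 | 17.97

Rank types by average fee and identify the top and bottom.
SELECT type, AVG(fee)
FROM transactions
GROUP BY type
ORDER BY AVG(fee)

All groups:
  withdrawal: 12.77
  refund: 14.10
  transfer: 14.49
  interest: 15.11

Highest: interest (15.11)
Lowest: withdrawal (12.77)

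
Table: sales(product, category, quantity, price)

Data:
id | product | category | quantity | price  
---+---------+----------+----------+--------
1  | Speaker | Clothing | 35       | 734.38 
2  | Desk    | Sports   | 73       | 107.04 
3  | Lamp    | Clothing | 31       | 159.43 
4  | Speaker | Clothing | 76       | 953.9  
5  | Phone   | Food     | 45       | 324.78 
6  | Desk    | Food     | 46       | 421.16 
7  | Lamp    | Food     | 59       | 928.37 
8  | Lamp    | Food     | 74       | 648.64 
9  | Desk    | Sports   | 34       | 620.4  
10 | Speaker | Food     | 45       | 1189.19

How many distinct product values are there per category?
SELECT category, COUNT(DISTINCT product)
FROM sales
GROUP BY category

Result:
  Clothing: 2 distinct
  Food: 4 distinct
  Sports: 1 distinct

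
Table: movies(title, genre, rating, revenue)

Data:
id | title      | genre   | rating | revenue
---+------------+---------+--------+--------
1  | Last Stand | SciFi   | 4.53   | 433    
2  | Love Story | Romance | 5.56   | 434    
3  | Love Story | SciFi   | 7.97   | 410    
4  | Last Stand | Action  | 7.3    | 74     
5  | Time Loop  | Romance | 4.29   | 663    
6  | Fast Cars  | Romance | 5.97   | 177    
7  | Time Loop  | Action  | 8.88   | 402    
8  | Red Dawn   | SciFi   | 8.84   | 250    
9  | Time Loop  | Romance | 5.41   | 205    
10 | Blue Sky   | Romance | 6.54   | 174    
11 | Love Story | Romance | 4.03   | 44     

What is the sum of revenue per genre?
SELECT genre, SUM(revenue) as result
FROM movies
GROUP BY genre

Result:
  Action: 476
  Romance: 1697
  SciFi: 1093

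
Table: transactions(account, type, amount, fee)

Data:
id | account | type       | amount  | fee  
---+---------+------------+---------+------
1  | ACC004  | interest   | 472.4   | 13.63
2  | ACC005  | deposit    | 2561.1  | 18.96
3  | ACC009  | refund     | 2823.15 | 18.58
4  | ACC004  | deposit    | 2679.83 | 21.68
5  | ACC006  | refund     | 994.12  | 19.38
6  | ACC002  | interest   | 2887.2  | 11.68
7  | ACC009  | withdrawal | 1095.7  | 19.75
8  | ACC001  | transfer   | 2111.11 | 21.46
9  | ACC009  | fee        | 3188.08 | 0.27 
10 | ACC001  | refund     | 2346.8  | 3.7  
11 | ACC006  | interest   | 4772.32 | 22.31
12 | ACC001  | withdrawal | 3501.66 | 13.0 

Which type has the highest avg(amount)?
SELECT type, AVG(amount) as val
FROM transactions
GROUP BY type
ORDER BY val DESC
LIMIT 1

Result: fee with avg(amount) = 3188.08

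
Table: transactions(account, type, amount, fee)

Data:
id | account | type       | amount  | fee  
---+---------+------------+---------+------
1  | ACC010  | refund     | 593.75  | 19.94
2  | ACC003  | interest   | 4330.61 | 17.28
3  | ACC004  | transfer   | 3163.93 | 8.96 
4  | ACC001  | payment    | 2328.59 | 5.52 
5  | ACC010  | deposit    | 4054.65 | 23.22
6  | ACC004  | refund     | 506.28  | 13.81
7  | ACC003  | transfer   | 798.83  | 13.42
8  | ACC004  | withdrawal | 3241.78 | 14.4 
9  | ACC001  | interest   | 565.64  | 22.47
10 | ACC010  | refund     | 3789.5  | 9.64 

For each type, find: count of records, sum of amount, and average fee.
SELECT type,
       COUNT(*) as cnt,
       SUM(amount) as total_amount,
       AVG(fee) as avg_fee
FROM transactions
GROUP BY type

Result:
  deposit: 1 records, 4054.65 total amount, 23.22 avg fee
  interest: 2 records, 4896.25 total amount, 19.88 avg fee
  payment: 1 records, 2328.59 total amount, 5.52 avg fee
  refund: 3 records, 4889.53 total amount, 14.46 avg fee
  transfer: 2 records, 3962.76 total amount, 11.19 avg fee
  withdrawal: 1 records, 3241.78 total amount, 14.40 avg fee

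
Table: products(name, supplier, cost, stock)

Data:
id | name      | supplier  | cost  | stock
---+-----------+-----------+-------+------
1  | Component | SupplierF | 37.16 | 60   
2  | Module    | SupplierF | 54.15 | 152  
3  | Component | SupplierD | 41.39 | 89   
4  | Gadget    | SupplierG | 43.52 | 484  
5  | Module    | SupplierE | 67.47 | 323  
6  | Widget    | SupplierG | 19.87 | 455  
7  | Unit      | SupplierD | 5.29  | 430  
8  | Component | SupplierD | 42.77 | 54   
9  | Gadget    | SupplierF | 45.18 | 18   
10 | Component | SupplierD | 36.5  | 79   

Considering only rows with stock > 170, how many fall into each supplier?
SELECT supplier, COUNT(*)
FROM products
WHERE stock > 170
GROUP BY supplier

Note: WHERE filters rows before grouping.

Result:
  SupplierD: 1
  SupplierE: 1
  SupplierG: 2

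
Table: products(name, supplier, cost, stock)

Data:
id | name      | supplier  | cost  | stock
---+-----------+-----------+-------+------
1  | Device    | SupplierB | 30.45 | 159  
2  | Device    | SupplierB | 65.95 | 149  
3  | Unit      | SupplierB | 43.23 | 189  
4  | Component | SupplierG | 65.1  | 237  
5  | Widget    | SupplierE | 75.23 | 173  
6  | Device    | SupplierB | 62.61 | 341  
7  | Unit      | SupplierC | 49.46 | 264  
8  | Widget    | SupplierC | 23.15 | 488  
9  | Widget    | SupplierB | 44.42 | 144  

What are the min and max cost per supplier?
SELECT supplier, MIN(cost), MAX(cost)
FROM products
GROUP BY supplier

Result:
  SupplierB: min=30.45, max=65.95
  SupplierC: min=23.15, max=49.46
  SupplierE: min=75.23, max=75.23
  SupplierG: min=65.10, max=65.10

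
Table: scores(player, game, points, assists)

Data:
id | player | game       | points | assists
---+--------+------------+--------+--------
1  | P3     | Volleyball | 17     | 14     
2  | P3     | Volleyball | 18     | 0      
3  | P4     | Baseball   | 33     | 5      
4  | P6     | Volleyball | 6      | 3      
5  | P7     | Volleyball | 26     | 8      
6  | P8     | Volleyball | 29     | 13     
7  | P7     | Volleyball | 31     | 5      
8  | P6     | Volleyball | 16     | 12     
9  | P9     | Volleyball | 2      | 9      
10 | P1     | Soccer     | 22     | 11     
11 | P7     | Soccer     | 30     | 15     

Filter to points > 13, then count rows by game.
SELECT game, COUNT(*)
FROM scores
WHERE points > 13
GROUP BY game

Note: WHERE filters rows before grouping.

Result:
  Baseball: 1
  Soccer: 2
  Volleyball: 6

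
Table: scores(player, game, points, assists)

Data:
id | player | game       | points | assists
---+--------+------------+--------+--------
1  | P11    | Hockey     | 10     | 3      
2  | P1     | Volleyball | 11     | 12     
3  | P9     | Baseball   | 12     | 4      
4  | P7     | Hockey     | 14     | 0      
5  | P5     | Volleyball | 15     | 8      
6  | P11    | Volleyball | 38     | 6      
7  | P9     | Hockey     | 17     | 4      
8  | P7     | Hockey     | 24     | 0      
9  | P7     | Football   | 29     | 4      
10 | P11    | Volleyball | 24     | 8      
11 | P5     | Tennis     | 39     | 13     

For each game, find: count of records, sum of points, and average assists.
SELECT game,
       COUNT(*) as cnt,
       SUM(points) as total_points,
       AVG(assists) as avg_assists
FROM scores
GROUP BY game

Result:
  Baseball: 1 records, 12 total points, 4.00 avg assists
  Football: 1 records, 29 total points, 4.00 avg assists
  Hockey: 4 records, 65 total points, 1.75 avg assists
  Tennis: 1 records, 39 total points, 13.00 avg assists
  Volleyball: 4 records, 88 total points, 8.50 avg assists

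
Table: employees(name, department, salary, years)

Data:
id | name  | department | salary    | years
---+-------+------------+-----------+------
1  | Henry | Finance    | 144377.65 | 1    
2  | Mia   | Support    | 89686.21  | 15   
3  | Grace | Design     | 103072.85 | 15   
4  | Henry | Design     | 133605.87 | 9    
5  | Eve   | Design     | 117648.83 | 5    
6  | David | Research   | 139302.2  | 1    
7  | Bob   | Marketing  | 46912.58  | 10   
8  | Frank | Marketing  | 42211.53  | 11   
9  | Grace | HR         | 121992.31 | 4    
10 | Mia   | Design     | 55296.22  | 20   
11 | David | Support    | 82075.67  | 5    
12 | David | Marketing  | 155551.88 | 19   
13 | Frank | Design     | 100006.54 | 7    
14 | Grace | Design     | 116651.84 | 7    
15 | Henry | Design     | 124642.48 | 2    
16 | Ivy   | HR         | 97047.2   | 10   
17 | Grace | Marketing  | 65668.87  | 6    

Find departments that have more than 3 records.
SELECT department, COUNT(*) as cnt
FROM employees
GROUP BY department
HAVING COUNT(*) > 3

Result:
  Design: 7
  Marketing: 4

Note: HAVING filters groups after aggregation, WHERE filters rows before.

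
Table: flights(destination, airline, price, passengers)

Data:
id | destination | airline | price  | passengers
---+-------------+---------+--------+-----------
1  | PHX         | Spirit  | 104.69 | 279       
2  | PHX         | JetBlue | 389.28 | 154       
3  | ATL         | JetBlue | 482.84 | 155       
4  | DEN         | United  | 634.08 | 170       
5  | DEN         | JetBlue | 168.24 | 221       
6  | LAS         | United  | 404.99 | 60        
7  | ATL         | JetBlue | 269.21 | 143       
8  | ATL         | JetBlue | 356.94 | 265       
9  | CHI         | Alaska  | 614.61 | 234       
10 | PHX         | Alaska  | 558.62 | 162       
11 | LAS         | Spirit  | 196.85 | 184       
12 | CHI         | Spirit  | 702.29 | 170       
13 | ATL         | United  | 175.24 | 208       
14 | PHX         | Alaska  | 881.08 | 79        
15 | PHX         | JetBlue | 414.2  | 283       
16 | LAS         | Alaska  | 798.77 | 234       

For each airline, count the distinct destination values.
SELECT airline, COUNT(DISTINCT destination)
FROM flights
GROUP BY airline

Result:
  Alaska: 3 distinct
  JetBlue: 3 distinct
  Spirit: 3 distinct
  United: 3 distinct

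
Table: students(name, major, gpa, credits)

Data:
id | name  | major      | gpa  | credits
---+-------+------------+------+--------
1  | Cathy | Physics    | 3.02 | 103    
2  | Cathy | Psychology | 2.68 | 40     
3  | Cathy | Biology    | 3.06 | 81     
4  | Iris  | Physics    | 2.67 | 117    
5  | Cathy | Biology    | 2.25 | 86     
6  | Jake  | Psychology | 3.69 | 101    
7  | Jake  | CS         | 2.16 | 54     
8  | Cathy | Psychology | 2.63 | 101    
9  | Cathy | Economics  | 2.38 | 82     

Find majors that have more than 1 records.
SELECT major, COUNT(*) as cnt
FROM students
GROUP BY major
HAVING COUNT(*) > 1

Result:
  Biology: 2
  Physics: 2
  Psychology: 3

Note: HAVING filters groups after aggregation, WHERE filters rows before.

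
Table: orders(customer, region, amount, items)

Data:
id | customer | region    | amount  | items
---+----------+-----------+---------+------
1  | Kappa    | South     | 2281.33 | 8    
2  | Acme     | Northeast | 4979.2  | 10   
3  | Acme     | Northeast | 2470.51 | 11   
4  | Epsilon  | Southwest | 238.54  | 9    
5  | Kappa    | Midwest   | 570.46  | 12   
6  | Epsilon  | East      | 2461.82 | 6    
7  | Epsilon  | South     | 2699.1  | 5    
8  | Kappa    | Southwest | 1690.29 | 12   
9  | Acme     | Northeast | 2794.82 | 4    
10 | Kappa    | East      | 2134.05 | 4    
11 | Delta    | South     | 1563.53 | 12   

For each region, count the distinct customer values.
SELECT region, COUNT(DISTINCT customer)
FROM orders
GROUP BY region

Result:
  East: 2 distinct
  Midwest: 1 distinct
  Northeast: 1 distinct
  South: 3 distinct
  Southwest: 2 distinct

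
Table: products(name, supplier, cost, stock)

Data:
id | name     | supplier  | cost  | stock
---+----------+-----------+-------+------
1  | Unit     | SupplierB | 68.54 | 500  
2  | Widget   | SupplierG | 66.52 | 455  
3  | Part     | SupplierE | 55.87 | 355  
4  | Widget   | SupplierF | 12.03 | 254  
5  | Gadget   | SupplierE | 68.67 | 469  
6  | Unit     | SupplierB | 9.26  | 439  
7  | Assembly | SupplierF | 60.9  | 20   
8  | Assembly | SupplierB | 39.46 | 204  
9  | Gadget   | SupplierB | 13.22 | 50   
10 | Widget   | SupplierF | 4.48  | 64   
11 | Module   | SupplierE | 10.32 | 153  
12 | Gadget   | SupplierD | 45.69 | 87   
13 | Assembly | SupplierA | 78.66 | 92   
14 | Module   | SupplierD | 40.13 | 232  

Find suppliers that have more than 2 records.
SELECT supplier, COUNT(*) as cnt
FROM products
GROUP BY supplier
HAVING COUNT(*) > 2

Result:
  SupplierB: 4
  SupplierE: 3
  SupplierF: 3

Note: HAVING filters groups after aggregation, WHERE filters rows before.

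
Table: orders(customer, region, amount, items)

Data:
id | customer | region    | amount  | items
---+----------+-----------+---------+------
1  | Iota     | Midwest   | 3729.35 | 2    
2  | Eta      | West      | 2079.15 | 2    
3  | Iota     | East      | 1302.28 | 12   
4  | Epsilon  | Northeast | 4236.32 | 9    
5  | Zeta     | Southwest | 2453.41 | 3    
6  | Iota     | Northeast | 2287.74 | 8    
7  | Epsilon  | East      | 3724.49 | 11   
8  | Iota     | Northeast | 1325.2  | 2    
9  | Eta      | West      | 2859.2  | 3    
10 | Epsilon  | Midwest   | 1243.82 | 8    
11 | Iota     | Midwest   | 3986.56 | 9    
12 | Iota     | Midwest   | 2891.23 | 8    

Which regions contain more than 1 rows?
SELECT region, COUNT(*) as cnt
FROM orders
GROUP BY region
HAVING COUNT(*) > 1

Result:
  East: 2
  Midwest: 4
  Northeast: 3
  West: 2

Note: HAVING filters groups after aggregation, WHERE filters rows before.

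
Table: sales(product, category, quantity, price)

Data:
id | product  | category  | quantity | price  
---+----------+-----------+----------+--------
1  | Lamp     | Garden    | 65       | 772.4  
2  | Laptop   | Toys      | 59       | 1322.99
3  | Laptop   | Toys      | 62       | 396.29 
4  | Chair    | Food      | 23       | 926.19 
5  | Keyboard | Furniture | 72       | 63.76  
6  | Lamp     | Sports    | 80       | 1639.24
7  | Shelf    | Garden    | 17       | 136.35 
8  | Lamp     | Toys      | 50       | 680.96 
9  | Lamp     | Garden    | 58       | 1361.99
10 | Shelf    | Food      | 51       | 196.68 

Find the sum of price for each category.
SELECT category, SUM(price) as result
FROM sales
GROUP BY category

Result:
  Food: 1122.87
  Furniture: 63.76
  Garden: 2270.74
  Sports: 1639.24
  Toys: 2400.24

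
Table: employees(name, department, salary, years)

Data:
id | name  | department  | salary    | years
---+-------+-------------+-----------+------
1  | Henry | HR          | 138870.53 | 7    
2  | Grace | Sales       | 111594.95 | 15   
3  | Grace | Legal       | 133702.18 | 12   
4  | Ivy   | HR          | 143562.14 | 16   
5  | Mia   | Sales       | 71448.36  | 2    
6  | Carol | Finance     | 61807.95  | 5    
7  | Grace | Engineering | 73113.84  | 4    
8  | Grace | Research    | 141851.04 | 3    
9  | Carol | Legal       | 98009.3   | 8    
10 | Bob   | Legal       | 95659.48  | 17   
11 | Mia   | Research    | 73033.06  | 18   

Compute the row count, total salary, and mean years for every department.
SELECT department,
       COUNT(*) as cnt,
       SUM(salary) as total_salary,
       AVG(years) as avg_years
FROM employees
GROUP BY department

Result:
  Engineering: 1 records, 73113.84 total salary, 4.00 avg years
  Finance: 1 records, 61807.95 total salary, 5.00 avg years
  HR: 2 records, 282432.67 total salary, 11.50 avg years
  Legal: 3 records, 327370.96 total salary, 12.33 avg years
  Research: 2 records, 214884.10 total salary, 10.50 avg years
  Sales: 2 records, 183043.31 total salary, 8.50 avg years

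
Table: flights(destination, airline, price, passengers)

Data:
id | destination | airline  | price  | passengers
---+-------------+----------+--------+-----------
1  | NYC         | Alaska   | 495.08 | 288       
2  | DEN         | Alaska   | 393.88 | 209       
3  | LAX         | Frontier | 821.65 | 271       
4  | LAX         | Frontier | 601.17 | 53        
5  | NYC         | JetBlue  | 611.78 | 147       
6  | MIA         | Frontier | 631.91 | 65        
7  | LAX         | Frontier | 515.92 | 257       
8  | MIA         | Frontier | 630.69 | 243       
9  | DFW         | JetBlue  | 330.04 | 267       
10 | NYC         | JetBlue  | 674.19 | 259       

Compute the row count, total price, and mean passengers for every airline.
SELECT airline,
       COUNT(*) as cnt,
       SUM(price) as total_price,
       AVG(passengers) as avg_passengers
FROM flights
GROUP BY airline

Result:
  Alaska: 2 records, 888.96 total price, 248.50 avg passengers
  Frontier: 5 records, 3201.34 total price, 177.80 avg passengers
  JetBlue: 3 records, 1616.01 total price, 224.33 avg passengers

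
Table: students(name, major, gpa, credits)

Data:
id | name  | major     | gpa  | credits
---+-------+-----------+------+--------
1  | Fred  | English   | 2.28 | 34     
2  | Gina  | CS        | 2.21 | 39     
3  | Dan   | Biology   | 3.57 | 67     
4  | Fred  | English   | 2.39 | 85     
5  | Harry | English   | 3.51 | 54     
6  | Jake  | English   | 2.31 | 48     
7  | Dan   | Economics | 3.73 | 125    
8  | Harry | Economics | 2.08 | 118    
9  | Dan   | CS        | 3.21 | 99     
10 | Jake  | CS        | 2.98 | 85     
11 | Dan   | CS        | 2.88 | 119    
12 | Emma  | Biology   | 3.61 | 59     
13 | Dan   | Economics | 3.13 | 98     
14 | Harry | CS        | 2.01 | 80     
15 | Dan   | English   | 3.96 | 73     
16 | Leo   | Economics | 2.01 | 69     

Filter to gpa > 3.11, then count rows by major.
SELECT major, COUNT(*)
FROM students
WHERE gpa > 3.11
GROUP BY major

Note: WHERE filters rows before grouping.

Result:
  Biology: 2
  CS: 1
  Economics: 2
  English: 2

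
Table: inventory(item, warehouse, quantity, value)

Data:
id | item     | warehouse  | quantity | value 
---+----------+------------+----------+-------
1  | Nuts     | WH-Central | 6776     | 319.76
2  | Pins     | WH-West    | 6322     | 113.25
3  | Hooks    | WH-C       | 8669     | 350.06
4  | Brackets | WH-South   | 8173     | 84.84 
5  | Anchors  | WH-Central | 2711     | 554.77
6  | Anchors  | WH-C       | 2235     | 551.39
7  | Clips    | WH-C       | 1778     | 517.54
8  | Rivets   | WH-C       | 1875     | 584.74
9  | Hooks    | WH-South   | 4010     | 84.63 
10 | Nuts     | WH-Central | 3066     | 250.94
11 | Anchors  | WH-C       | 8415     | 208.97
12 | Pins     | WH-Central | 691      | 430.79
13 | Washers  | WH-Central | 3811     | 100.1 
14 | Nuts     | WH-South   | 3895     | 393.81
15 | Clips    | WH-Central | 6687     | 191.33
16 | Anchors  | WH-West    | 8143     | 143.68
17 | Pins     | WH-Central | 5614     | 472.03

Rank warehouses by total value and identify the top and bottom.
SELECT warehouse, SUM(value)
FROM inventory
GROUP BY warehouse
ORDER BY SUM(value)

All groups:
  WH-West: 256.93
  WH-South: 563.28
  WH-C: 2212.70
  WH-Central: 2319.72

Highest: WH-Central (2319.72)
Lowest: WH-West (256.93)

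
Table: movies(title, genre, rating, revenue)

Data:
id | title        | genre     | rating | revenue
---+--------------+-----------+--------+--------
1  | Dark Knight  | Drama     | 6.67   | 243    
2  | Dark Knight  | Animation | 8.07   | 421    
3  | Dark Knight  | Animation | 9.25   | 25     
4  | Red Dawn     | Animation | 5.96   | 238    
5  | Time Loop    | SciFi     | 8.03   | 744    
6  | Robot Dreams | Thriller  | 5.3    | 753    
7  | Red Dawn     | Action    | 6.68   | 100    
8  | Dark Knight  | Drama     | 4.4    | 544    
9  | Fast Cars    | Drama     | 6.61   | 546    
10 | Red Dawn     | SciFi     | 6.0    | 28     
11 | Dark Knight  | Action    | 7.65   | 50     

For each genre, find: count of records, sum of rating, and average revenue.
SELECT genre,
       COUNT(*) as cnt,
       SUM(rating) as total_rating,
       AVG(revenue) as avg_revenue
FROM movies
GROUP BY genre

Result:
  Action: 2 records, 14.33 total rating, 75.00 avg revenue
  Animation: 3 records, 23.28 total rating, 228.00 avg revenue
  Drama: 3 records, 17.68 total rating, 444.33 avg revenue
  SciFi: 2 records, 14.03 total rating, 386.00 avg revenue
  Thriller: 1 records, 5.30 total rating, 753.00 avg revenue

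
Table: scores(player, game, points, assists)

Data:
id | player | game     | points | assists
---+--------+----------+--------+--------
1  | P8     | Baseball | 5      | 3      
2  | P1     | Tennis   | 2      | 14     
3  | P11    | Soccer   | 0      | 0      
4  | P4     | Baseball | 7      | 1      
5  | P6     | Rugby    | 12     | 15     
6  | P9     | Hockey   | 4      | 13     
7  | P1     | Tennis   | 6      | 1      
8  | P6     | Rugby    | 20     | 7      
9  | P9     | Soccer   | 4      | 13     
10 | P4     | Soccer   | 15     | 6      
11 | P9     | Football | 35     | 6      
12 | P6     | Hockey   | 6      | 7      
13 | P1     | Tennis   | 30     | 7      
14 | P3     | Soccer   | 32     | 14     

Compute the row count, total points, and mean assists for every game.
SELECT game,
       COUNT(*) as cnt,
       SUM(points) as total_points,
       AVG(assists) as avg_assists
FROM scores
GROUP BY game

Result:
  Baseball: 2 records, 12 total points, 2.00 avg assists
  Football: 1 records, 35 total points, 6.00 avg assists
  Hockey: 2 records, 10 total points, 10.00 avg assists
  Rugby: 2 records, 32 total points, 11.00 avg assists
  Soccer: 4 records, 51 total points, 8.25 avg assists
  Tennis: 3 records, 38 total points, 7.33 avg assists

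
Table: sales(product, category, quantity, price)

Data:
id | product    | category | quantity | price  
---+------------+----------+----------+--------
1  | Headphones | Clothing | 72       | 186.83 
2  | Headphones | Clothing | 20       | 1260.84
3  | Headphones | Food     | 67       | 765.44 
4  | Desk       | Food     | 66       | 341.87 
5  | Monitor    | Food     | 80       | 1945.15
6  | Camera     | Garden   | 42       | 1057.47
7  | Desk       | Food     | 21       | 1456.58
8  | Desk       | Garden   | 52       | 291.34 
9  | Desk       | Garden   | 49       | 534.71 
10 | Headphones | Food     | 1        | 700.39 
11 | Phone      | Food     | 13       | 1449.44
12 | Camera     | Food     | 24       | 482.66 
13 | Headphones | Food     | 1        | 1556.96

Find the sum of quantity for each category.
SELECT category, SUM(quantity) as result
FROM sales
GROUP BY category

Result:
  Clothing: 92
  Food: 273
  Garden: 143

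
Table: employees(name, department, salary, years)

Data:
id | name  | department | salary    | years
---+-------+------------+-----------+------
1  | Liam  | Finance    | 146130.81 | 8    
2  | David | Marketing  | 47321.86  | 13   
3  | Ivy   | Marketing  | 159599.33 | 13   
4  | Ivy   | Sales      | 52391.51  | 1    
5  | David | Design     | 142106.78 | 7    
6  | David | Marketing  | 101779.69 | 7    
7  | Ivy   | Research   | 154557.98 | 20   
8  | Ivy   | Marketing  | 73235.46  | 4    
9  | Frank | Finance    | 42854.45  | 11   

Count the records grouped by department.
SELECT department, COUNT(*) as count
FROM employees
GROUP BY department

Result:
  Design: 1
  Finance: 2
  Marketing: 4
  Research: 1
  Sales: 1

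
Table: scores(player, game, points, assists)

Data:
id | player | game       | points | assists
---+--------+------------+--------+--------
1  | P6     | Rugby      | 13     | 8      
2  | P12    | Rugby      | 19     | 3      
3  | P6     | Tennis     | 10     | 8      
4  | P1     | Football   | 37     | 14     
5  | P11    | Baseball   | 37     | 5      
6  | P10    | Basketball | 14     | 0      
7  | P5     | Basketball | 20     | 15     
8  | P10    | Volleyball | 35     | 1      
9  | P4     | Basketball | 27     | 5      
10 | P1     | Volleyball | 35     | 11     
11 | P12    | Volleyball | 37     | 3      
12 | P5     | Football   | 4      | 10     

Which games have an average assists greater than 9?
SELECT game, AVG(assists)
FROM scores
GROUP BY game
HAVING AVG(assists) > 9

Result:
  Football: avg=12.00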